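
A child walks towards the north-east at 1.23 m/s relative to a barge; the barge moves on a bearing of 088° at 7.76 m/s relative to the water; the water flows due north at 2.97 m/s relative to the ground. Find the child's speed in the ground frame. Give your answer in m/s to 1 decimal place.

9.6 m/s

In east/north components (m/s): child relative to barge = (0.870, 0.870); barge relative to water = (7.755, 0.271); water relative to ground = (0.000, 2.970).
Sum = (8.625, 4.111) m/s.
Speed = |(8.625, 4.111)| = 9.554 m/s.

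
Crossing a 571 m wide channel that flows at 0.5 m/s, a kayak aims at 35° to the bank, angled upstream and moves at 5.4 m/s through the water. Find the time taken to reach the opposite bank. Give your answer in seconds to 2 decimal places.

The component of the kayak's velocity perpendicular to the bank is 5.4 × sin 35° = 3.097 m/s.
Only the cross-stream component determines the crossing time; the current contributes nothing perpendicular to the bank.
Time = 571 / 3.097 = 184.353 s.

184.35 s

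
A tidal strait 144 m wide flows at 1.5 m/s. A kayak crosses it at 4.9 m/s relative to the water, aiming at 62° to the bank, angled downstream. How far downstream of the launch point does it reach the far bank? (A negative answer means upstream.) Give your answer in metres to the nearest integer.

126 m

Perpendicular speed = 4.326 m/s; crossing time = 144 / 4.326 = 33.284 s.
Net downstream speed = 3.800 m/s.
Drift = 3.800 × 33.284 = 126.492 m (downstream).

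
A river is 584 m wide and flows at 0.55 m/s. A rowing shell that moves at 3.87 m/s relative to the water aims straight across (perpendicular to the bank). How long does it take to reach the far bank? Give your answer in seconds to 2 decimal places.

The component of the rowing shell's velocity perpendicular to the bank is 3.87 m/s.
The current is parallel to the bank, so it does not affect the crossing time.
Time = 584 / 3.870 = 150.904 s.

150.90 s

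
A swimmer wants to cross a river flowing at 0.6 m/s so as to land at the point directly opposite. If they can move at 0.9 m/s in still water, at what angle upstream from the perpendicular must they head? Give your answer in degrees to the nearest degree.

To cancel the current, the upstream component of the swimmer's velocity must equal the flow: 0.9 sin θ = 0.6.
sin θ = 0.6 / 0.9 = 0.6667.
θ = arcsin(0.6667) = 41.810°.

42°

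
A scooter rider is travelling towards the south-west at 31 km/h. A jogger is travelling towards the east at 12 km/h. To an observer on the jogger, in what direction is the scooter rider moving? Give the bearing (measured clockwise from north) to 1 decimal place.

Taking east as x and north as y: scooter rider velocity = (-21.920, -21.920) km/h; jogger velocity = (12.000, 0.000) km/h.
Velocity of scooter rider relative to jogger = (-21.920, -21.920) − (12.000, 0.000) = (-33.920, -21.920) km/h.
Bearing = atan2(-33.92, -21.92) = 237.13° clockwise from north.

237.1°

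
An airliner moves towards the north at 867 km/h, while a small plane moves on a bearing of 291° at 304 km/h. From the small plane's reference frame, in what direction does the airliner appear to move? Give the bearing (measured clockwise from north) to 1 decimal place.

020.5°

Taking east as x and north as y: airliner velocity = (0.000, 867.000) km/h; small plane velocity = (-283.808, 108.944) km/h.
Velocity of airliner relative to small plane = (0.000, 867.000) − (-283.808, 108.944) = (283.808, 758.056) km/h.
Bearing = atan2(283.81, 758.06) = 20.53° clockwise from north.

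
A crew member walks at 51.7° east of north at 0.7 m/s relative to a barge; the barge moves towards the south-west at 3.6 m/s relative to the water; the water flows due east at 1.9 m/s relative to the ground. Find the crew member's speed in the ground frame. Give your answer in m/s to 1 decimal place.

In east/north components (m/s): crew member relative to barge = (0.549, 0.434); barge relative to water = (-2.546, -2.546); water relative to ground = (1.900, 0.000).
Sum = (-0.096, -2.112) m/s.
Speed = |(-0.096, -2.112)| = 2.114 m/s.

2.1 m/s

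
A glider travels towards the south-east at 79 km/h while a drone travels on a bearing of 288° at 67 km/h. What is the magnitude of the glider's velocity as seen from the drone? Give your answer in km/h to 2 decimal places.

Taking east as x and north as y: glider velocity = (55.861, -55.861) km/h; drone velocity = (-63.721, 20.704) km/h.
Velocity of glider relative to drone = (55.861, -55.861) − (-63.721, 20.704) = (119.582, -76.566) km/h.
Magnitude = |(119.582, -76.566)| = 141.994 km/h.

141.99 km/h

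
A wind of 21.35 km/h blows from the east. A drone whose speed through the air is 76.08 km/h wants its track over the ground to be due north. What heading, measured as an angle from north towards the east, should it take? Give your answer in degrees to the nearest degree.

16°

The wind pushes perpendicular to the desired track; the heading must have a component into the wind equal to 21.35 km/h: 76.08 sin θ = 21.35.
sin θ = 0.2806, so θ = 16.298°.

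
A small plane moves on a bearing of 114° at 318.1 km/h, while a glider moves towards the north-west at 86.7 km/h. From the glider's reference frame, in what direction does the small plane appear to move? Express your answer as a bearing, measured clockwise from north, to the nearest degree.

Taking east as x and north as y: small plane velocity = (290.599, -129.383) km/h; glider velocity = (-61.306, 61.306) km/h.
Velocity of small plane relative to glider = (290.599, -129.383) − (-61.306, 61.306) = (351.905, -190.689) km/h.
Bearing = atan2(351.90, -190.69) = 118.45° clockwise from north.

118°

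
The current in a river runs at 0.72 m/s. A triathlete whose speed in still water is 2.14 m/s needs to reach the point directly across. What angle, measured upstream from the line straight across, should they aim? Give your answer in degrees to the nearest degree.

To cancel the current, the upstream component of the triathlete's velocity must equal the flow: 2.14 sin θ = 0.72.
sin θ = 0.72 / 2.14 = 0.3364.
θ = arcsin(0.3364) = 19.661°.

20°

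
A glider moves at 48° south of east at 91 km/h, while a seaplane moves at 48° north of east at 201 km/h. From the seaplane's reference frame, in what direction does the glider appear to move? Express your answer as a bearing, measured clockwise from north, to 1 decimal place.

198.7°

Taking east as x and north as y: glider velocity = (60.891, -67.626) km/h; seaplane velocity = (134.495, 149.372) km/h.
Velocity of glider relative to seaplane = (60.891, -67.626) − (134.495, 149.372) = (-73.604, -216.998) km/h.
Bearing = atan2(-73.60, -217.00) = 198.74° clockwise from north.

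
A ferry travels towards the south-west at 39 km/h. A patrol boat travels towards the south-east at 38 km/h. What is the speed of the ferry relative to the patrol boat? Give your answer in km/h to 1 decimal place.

Taking east as x and north as y: ferry velocity = (-27.577, -27.577) km/h; patrol boat velocity = (26.870, -26.870) km/h.
Velocity of ferry relative to patrol boat = (-27.577, -27.577) − (26.870, -26.870) = (-54.447, -0.707) km/h.
Magnitude = |(-54.447, -0.707)| = 54.452 km/h.

54.5 km/h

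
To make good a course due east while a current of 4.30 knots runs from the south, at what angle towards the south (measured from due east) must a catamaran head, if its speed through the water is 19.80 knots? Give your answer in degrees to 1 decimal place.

The current pushes perpendicular to the desired track; the heading must have a component into the current equal to 4.30 knots: 19.80 sin θ = 4.30.
sin θ = 0.2172, so θ = 12.543°.

12.5°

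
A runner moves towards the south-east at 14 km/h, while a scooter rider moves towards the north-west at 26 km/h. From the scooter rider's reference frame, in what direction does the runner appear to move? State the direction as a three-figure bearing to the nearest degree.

Taking east as x and north as y: runner velocity = (9.899, -9.899) km/h; scooter rider velocity = (-18.385, 18.385) km/h.
Velocity of runner relative to scooter rider = (9.899, -9.899) − (-18.385, 18.385) = (28.284, -28.284) km/h.
Bearing = atan2(28.28, -28.28) = 135.00° clockwise from north.

135°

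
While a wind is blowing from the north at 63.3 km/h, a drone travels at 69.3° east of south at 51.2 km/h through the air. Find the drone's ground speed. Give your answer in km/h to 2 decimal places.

Taking east as x and north as y: velocity relative to the air = (47.895, -18.098) km/h; the air relative to ground = (0.000, -63.300) km/h.
Velocity relative to ground = (47.895, -18.098) + (0.000, -63.300) = (47.895, -81.398) km/h.
Speed = |(47.895, -81.398)| = 94.443 km/h.

94.44 km/h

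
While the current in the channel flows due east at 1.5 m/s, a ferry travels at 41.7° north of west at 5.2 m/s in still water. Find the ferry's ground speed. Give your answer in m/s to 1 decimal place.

4.2 m/s

Taking east as x and north as y: velocity relative to the water = (-3.883, 3.459) m/s; the water relative to ground = (1.500, 0.000) m/s.
Velocity relative to ground = (-3.883, 3.459) + (1.500, 0.000) = (-2.383, 3.459) m/s.
Speed = |(-2.383, 3.459)| = 4.200 m/s.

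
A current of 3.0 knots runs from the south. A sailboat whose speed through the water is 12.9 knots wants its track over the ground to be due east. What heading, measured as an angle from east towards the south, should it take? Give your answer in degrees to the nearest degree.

The current pushes perpendicular to the desired track; the heading must have a component into the current equal to 3.0 knots: 12.9 sin θ = 3.0.
sin θ = 0.2326, so θ = 13.448°.

13°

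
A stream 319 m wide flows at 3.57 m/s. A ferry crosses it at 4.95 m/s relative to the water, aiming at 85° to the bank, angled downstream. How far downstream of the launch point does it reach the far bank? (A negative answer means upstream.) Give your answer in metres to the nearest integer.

Perpendicular speed = 4.931 m/s; crossing time = 319 / 4.931 = 64.691 s.
Net downstream speed = 4.001 m/s.
Drift = 4.001 × 64.691 = 258.854 m (downstream).

259 m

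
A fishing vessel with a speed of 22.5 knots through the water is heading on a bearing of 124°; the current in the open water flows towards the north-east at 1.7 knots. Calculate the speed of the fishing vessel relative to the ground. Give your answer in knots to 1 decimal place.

22.9 knots

Taking east as x and north as y: velocity relative to the water = (18.653, -12.582) knots; the water relative to ground = (1.202, 1.202) knots.
Velocity relative to ground = (18.653, -12.582) + (1.202, 1.202) = (19.855, -11.380) knots.
Speed = |(19.855, -11.380)| = 22.885 knots.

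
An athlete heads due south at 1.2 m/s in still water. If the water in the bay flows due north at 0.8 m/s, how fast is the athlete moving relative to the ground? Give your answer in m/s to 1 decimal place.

0.4 m/s

Taking east as x and north as y: velocity relative to the water = (0.000, -1.200) m/s; the water relative to ground = (0.000, 0.800) m/s.
Velocity relative to ground = (0.000, -1.200) + (0.000, 0.800) = (0.000, -0.400) m/s.
Speed = |(0.000, -0.400)| = 0.400 m/s.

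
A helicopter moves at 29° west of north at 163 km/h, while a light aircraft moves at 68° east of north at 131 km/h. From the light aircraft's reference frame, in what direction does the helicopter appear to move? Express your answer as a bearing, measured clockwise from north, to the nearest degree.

Taking east as x and north as y: helicopter velocity = (-79.024, 142.563) km/h; light aircraft velocity = (121.461, 49.073) km/h.
Velocity of helicopter relative to light aircraft = (-79.024, 142.563) − (121.461, 49.073) = (-200.485, 93.490) km/h.
Bearing = atan2(-200.49, 93.49) = 295.00° clockwise from north.

295°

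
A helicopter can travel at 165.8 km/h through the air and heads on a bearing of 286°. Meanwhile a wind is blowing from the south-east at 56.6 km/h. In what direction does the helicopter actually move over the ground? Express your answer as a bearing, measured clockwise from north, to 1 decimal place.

293.3°

Taking east as x and north as y: velocity relative to the air = (-159.377, 45.701) km/h; the air relative to ground = (-40.022, 40.022) km/h.
Velocity relative to ground = (-159.377, 45.701) + (-40.022, 40.022) = (-199.399, 85.723) km/h.
Bearing = atan2(-199.40, 85.72) = 293.26° clockwise from north.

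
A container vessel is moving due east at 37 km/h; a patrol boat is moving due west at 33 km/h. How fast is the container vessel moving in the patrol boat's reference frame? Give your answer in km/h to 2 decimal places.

70.00 km/h

Taking east as x and north as y: container vessel velocity = (37.000, 0.000) km/h; patrol boat velocity = (-33.000, 0.000) km/h.
Velocity of container vessel relative to patrol boat = (37.000, 0.000) − (-33.000, 0.000) = (70.000, 0.000) km/h.
Magnitude = |(70.000, 0.000)| = 70.000 km/h.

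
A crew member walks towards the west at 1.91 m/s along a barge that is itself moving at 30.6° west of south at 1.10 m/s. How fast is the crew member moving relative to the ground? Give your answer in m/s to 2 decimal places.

Taking east as x and north as y: barge velocity = (-0.560, -0.947) m/s; crew member velocity relative to barge = (-1.910, 0.000) m/s.
Velocity relative to ground = (-0.560, -0.947) + (-1.910, 0.000) = (-2.470, -0.947) m/s.
Speed = |(-2.470, -0.947)| = 2.645 m/s.

2.65 m/s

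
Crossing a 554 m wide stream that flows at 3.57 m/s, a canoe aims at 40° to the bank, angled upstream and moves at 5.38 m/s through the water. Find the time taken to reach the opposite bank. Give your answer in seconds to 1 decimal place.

The component of the canoe's velocity perpendicular to the bank is 5.38 × sin 40° = 3.458 m/s.
The flow acts along the bank and has no component across it.
Time = 554 / 3.458 = 160.199 s.

160.2 s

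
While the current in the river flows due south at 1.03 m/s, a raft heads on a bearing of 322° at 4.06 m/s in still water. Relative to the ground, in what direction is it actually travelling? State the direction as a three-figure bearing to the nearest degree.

Taking east as x and north as y: velocity relative to the water = (-2.500, 3.199) m/s; the water relative to ground = (0.000, -1.030) m/s.
Velocity relative to ground = (-2.500, 3.199) + (0.000, -1.030) = (-2.500, 2.169) m/s.
Bearing = atan2(-2.50, 2.17) = 310.95° clockwise from north.

311°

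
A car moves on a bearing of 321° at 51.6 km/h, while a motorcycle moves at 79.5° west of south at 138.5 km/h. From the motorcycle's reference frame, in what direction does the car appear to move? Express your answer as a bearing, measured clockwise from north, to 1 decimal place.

Taking east as x and north as y: car velocity = (-32.473, 40.101) km/h; motorcycle velocity = (-136.181, -25.240) km/h.
Velocity of car relative to motorcycle = (-32.473, 40.101) − (-136.181, -25.240) = (103.708, 65.340) km/h.
Bearing = atan2(103.71, 65.34) = 57.79° clockwise from north.

057.8°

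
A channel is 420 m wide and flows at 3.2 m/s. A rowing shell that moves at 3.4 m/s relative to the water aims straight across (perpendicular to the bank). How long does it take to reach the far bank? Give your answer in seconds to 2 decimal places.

The component of the rowing shell's velocity perpendicular to the bank is 3.4 m/s.
Only the cross-stream component determines the crossing time; the current contributes nothing perpendicular to the bank.
Time = 420 / 3.400 = 123.529 s.

123.53 s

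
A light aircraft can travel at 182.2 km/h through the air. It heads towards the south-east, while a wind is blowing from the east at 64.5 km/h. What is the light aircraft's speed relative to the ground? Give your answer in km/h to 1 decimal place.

144.0 km/h

Taking east as x and north as y: velocity relative to the air = (128.835, -128.835) km/h; the air relative to ground = (-64.500, 0.000) km/h.
Velocity relative to ground = (128.835, -128.835) + (-64.500, 0.000) = (64.335, -128.835) km/h.
Speed = |(64.335, -128.835)| = 144.005 km/h.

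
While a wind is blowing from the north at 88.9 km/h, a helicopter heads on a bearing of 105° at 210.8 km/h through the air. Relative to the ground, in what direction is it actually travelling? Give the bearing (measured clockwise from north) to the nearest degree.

Taking east as x and north as y: velocity relative to the air = (203.617, -54.559) km/h; the air relative to ground = (0.000, -88.900) km/h.
Velocity relative to ground = (203.617, -54.559) + (0.000, -88.900) = (203.617, -143.459) km/h.
Bearing = atan2(203.62, -143.46) = 125.17° clockwise from north.

125°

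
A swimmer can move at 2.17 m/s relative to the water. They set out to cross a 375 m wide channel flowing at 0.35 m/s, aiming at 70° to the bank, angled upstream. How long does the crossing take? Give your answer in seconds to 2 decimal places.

The component of the swimmer's velocity perpendicular to the bank is 2.17 × sin 70° = 2.039 m/s.
The current is parallel to the bank, so it does not affect the crossing time.
Time = 375 / 2.039 = 183.902 s.

183.90 s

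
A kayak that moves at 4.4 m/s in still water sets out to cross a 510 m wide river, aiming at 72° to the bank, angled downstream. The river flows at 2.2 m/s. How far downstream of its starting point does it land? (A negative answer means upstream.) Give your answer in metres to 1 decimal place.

433.8 m

Perpendicular speed = 4.185 m/s; crossing time = 510 / 4.185 = 121.874 s.
Net downstream speed = 3.560 m/s.
Drift = 3.560 × 121.874 = 433.832 m (downstream).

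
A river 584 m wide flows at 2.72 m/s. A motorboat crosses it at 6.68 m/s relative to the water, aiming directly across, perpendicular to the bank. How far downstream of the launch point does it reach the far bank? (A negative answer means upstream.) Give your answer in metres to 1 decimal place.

237.8 m

Perpendicular speed = 6.680 m/s; crossing time = 584 / 6.680 = 87.425 s.
Net downstream speed = 2.720 m/s.
Drift = 2.720 × 87.425 = 237.796 m (downstream).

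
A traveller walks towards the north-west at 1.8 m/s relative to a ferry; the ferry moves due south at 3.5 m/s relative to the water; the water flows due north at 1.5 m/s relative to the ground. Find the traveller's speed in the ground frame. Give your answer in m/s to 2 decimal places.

1.47 m/s

In east/north components (m/s): traveller relative to ferry = (-1.273, 1.273); ferry relative to water = (0.000, -3.500); water relative to ground = (0.000, 1.500).
Sum = (-1.273, -0.727) m/s.
Speed = |(-1.273, -0.727)| = 1.466 m/s.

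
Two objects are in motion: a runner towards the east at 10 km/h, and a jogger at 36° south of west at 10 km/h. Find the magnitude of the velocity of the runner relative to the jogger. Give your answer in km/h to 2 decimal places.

19.02 km/h

Taking east as x and north as y: runner velocity = (10.000, 0.000) km/h; jogger velocity = (-8.090, -5.878) km/h.
Velocity of runner relative to jogger = (10.000, 0.000) − (-8.090, -5.878) = (18.090, 5.878) km/h.
Magnitude = |(18.090, 5.878)| = 19.021 km/h.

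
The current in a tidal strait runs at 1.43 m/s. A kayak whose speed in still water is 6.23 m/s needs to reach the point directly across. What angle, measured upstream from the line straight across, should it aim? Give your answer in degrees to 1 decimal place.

To cancel the current, the upstream component of the kayak's velocity must equal the flow: 6.23 sin θ = 1.43.
sin θ = 1.43 / 6.23 = 0.2295.
θ = arcsin(0.2295) = 13.270°.

13.3°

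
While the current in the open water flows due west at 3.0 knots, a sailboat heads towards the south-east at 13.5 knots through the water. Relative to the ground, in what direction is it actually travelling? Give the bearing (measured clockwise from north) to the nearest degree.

Taking east as x and north as y: velocity relative to the water = (9.546, -9.546) knots; the water relative to ground = (-3.000, 0.000) knots.
Velocity relative to ground = (9.546, -9.546) + (-3.000, 0.000) = (6.546, -9.546) knots.
Bearing = atan2(6.55, -9.55) = 145.56° clockwise from north.

146°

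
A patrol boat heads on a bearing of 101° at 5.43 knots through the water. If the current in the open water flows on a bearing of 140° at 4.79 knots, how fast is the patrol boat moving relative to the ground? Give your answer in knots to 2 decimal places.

Taking east as x and north as y: velocity relative to the water = (5.330, -1.036) knots; the water relative to ground = (3.079, -3.669) knots.
Velocity relative to ground = (5.330, -1.036) + (3.079, -3.669) = (8.409, -4.705) knots.
Speed = |(8.409, -4.705)| = 9.636 knots.

9.64 knots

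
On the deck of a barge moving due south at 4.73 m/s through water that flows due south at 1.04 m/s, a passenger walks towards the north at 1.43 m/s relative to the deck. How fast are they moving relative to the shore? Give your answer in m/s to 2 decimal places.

In east/north components (m/s): passenger relative to barge = (0.000, 1.430); barge relative to water = (0.000, -4.730); water relative to ground = (0.000, -1.040).
Sum = (0.000, -4.340) m/s.
Speed = |(0.000, -4.340)| = 4.340 m/s.

4.34 m/s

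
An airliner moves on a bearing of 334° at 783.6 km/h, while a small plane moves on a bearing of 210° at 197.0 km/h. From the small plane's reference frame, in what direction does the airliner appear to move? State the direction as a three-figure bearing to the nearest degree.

344°

Taking east as x and north as y: airliner velocity = (-343.508, 704.295) km/h; small plane velocity = (-98.500, -170.607) km/h.
Velocity of airliner relative to small plane = (-343.508, 704.295) − (-98.500, -170.607) = (-245.008, 874.902) km/h.
Bearing = atan2(-245.01, 874.90) = 344.36° clockwise from north.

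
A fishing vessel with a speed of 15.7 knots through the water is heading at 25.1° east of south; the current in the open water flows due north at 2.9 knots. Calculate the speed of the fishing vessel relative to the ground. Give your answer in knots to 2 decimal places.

Taking east as x and north as y: velocity relative to the water = (6.660, -14.217) knots; the water relative to ground = (0.000, 2.900) knots.
Velocity relative to ground = (6.660, -14.217) + (0.000, 2.900) = (6.660, -11.317) knots.
Speed = |(6.660, -11.317)| = 13.132 knots.

13.13 knots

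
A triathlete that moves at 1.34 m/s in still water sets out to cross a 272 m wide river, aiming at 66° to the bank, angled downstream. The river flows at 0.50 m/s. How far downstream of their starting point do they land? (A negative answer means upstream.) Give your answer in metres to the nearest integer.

232 m

Perpendicular speed = 1.224 m/s; crossing time = 272 / 1.224 = 222.195 s.
Net downstream speed = 1.045 m/s.
Drift = 1.045 × 222.195 = 232.200 m (downstream).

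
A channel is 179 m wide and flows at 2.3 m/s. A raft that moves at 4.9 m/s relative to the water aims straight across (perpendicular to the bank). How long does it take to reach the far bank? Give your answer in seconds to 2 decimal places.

36.53 s

The component of the raft's velocity perpendicular to the bank is 4.9 m/s.
Only the cross-stream component determines the crossing time; the current contributes nothing perpendicular to the bank.
Time = 179 / 4.900 = 36.531 s.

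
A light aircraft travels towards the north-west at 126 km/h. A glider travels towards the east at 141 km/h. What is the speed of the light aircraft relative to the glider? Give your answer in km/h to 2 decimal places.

Taking east as x and north as y: light aircraft velocity = (-89.095, 89.095) km/h; glider velocity = (141.000, 0.000) km/h.
Velocity of light aircraft relative to glider = (-89.095, 89.095) − (141.000, 0.000) = (-230.095, 89.095) km/h.
Magnitude = |(-230.095, 89.095)| = 246.743 km/h.

246.74 km/h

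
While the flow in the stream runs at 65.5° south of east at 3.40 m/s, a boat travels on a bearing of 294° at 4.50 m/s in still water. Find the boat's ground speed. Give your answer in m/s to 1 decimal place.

3.0 m/s

Taking east as x and north as y: velocity relative to the water = (-4.111, 1.830) m/s; the water relative to ground = (1.410, -3.094) m/s.
Velocity relative to ground = (-4.111, 1.830) + (1.410, -3.094) = (-2.701, -1.264) m/s.
Speed = |(-2.701, -1.264)| = 2.982 m/s.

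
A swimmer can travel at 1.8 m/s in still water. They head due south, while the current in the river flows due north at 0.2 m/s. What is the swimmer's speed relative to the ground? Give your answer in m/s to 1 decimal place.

Taking east as x and north as y: velocity relative to the water = (0.000, -1.800) m/s; the water relative to ground = (0.000, 0.200) m/s.
Velocity relative to ground = (0.000, -1.800) + (0.000, 0.200) = (0.000, -1.600) m/s.
Speed = |(0.000, -1.600)| = 1.600 m/s.

1.6 m/s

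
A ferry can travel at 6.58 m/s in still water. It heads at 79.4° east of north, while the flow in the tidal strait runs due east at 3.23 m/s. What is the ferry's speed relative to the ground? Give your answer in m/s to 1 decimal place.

9.8 m/s

Taking east as x and north as y: velocity relative to the water = (6.468, 1.210) m/s; the water relative to ground = (3.230, 0.000) m/s.
Velocity relative to ground = (6.468, 1.210) + (3.230, 0.000) = (9.698, 1.210) m/s.
Speed = |(9.698, 1.210)| = 9.773 m/s.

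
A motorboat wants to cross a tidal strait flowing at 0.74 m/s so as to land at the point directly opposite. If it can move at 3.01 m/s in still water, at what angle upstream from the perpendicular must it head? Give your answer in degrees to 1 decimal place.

To cancel the current, the upstream component of the motorboat's velocity must equal the flow: 3.01 sin θ = 0.74.
sin θ = 0.74 / 3.01 = 0.2458.
θ = arcsin(0.2458) = 14.232°.

14.2°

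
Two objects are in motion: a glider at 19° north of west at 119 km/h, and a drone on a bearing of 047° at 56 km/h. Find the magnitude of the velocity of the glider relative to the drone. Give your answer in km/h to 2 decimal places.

Taking east as x and north as y: glider velocity = (-112.517, 38.743) km/h; drone velocity = (40.956, 38.192) km/h.
Velocity of glider relative to drone = (-112.517, 38.743) − (40.956, 38.192) = (-153.473, 0.551) km/h.
Magnitude = |(-153.473, 0.551)| = 153.474 km/h.

153.47 km/h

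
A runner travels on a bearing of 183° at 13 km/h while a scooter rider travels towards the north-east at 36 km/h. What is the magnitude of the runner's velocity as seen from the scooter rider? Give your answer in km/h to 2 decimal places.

46.48 km/h

Taking east as x and north as y: runner velocity = (-0.680, -12.982) km/h; scooter rider velocity = (25.456, 25.456) km/h.
Velocity of runner relative to scooter rider = (-0.680, -12.982) − (25.456, 25.456) = (-26.136, -38.438) km/h.
Magnitude = |(-26.136, -38.438)| = 46.482 km/h.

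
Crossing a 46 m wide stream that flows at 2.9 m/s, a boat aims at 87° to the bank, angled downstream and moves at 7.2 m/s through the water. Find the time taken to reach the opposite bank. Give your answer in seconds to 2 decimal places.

6.40 s

The component of the boat's velocity perpendicular to the bank is 7.2 × sin 87° = 7.190 m/s.
The current is parallel to the bank, so it does not affect the crossing time.
Time = 46 / 7.190 = 6.398 s.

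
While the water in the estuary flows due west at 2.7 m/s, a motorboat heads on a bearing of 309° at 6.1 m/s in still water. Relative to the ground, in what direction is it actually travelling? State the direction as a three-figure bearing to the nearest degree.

297°

Taking east as x and north as y: velocity relative to the water = (-4.741, 3.839) m/s; the water relative to ground = (-2.700, 0.000) m/s.
Velocity relative to ground = (-4.741, 3.839) + (-2.700, 0.000) = (-7.441, 3.839) m/s.
Bearing = atan2(-7.44, 3.84) = 297.29° clockwise from north.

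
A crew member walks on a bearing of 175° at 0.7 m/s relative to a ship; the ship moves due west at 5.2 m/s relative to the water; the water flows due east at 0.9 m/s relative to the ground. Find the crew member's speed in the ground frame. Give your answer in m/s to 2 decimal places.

In east/north components (m/s): crew member relative to ship = (0.061, -0.697); ship relative to water = (-5.200, 0.000); water relative to ground = (0.900, 0.000).
Sum = (-4.239, -0.697) m/s.
Speed = |(-4.239, -0.697)| = 4.296 m/s.

4.30 m/s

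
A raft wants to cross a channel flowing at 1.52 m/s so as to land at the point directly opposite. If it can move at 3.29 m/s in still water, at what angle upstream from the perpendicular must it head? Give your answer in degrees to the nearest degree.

28°

To cancel the current, the upstream component of the raft's velocity must equal the flow: 3.29 sin θ = 1.52.
sin θ = 1.52 / 3.29 = 0.4620.
θ = arcsin(0.4620) = 27.517°.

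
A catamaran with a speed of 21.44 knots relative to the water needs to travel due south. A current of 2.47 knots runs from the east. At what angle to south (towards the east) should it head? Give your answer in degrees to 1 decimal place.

The current pushes perpendicular to the desired track; the heading must have a component into the current equal to 2.47 knots: 21.44 sin θ = 2.47.
sin θ = 0.1152, so θ = 6.615°.

6.6°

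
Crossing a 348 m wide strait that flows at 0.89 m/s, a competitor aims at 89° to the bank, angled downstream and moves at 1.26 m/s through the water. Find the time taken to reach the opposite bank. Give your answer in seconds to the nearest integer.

The component of the competitor's velocity perpendicular to the bank is 1.26 × sin 89° = 1.260 m/s.
Only the cross-stream component determines the crossing time; the current contributes nothing perpendicular to the bank.
Time = 348 / 1.260 = 276.233 s.

276 s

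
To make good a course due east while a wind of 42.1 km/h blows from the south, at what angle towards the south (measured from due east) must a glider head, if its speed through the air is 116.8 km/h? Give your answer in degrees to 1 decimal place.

The wind pushes perpendicular to the desired track; the heading must have a component into the wind equal to 42.1 km/h: 116.8 sin θ = 42.1.
sin θ = 0.3604, so θ = 21.128°.

21.1°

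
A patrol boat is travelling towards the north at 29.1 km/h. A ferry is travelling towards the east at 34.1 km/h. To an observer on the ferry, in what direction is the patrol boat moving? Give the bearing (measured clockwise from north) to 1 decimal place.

Taking east as x and north as y: patrol boat velocity = (0.000, 29.100) km/h; ferry velocity = (34.100, 0.000) km/h.
Velocity of patrol boat relative to ferry = (0.000, 29.100) − (34.100, 0.000) = (-34.100, 29.100) km/h.
Bearing = atan2(-34.10, 29.10) = 310.48° clockwise from north.

310.5°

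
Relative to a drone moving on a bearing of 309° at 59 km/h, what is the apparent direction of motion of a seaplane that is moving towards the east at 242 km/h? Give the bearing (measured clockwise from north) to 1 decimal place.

Taking east as x and north as y: seaplane velocity = (242.000, 0.000) km/h; drone velocity = (-45.852, 37.130) km/h.
Velocity of seaplane relative to drone = (242.000, 0.000) − (-45.852, 37.130) = (287.852, -37.130) km/h.
Bearing = atan2(287.85, -37.13) = 97.35° clockwise from north.

097.3°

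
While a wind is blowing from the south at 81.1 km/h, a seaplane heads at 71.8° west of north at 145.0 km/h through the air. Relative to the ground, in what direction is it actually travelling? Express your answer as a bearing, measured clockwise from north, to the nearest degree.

Taking east as x and north as y: velocity relative to the air = (-137.746, 45.289) km/h; the air relative to ground = (0.000, 81.100) km/h.
Velocity relative to ground = (-137.746, 45.289) + (0.000, 81.100) = (-137.746, 126.389) km/h.
Bearing = atan2(-137.75, 126.39) = 312.54° clockwise from north.

313°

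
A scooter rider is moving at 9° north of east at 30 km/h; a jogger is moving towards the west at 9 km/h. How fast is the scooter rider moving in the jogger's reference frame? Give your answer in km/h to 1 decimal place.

Taking east as x and north as y: scooter rider velocity = (29.631, 4.693) km/h; jogger velocity = (-9.000, 0.000) km/h.
Velocity of scooter rider relative to jogger = (29.631, 4.693) − (-9.000, 0.000) = (38.631, 4.693) km/h.
Magnitude = |(38.631, 4.693)| = 38.915 km/h.

38.9 km/h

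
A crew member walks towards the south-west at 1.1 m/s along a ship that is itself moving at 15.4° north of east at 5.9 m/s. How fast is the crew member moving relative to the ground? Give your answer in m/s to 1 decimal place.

Taking east as x and north as y: ship velocity = (5.688, 1.567) m/s; crew member velocity relative to ship = (-0.778, -0.778) m/s.
Velocity relative to ground = (5.688, 1.567) + (-0.778, -0.778) = (4.910, 0.789) m/s.
Speed = |(4.910, 0.789)| = 4.973 m/s.

5.0 m/s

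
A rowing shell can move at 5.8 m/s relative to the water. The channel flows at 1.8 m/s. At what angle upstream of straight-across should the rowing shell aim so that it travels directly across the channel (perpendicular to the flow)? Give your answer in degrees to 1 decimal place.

18.1°

To cancel the current, the upstream component of the rowing shell's velocity must equal the flow: 5.8 sin θ = 1.8.
sin θ = 1.8 / 5.8 = 0.3103.
θ = arcsin(0.3103) = 18.080°.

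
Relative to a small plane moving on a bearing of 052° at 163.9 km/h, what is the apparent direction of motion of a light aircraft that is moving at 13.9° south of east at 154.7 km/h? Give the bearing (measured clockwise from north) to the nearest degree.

Taking east as x and north as y: light aircraft velocity = (150.170, -37.163) km/h; small plane velocity = (129.155, 100.907) km/h.
Velocity of light aircraft relative to small plane = (150.170, -37.163) − (129.155, 100.907) = (21.015, -138.070) km/h.
Bearing = atan2(21.01, -138.07) = 171.35° clockwise from north.

171°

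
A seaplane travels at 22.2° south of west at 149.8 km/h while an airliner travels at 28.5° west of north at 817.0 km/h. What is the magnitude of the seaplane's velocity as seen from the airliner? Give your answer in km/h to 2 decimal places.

Taking east as x and north as y: seaplane velocity = (-138.695, -56.601) km/h; airliner velocity = (-389.839, 717.994) km/h.
Velocity of seaplane relative to airliner = (-138.695, -56.601) − (-389.839, 717.994) = (251.143, -774.594) km/h.
Magnitude = |(251.143, -774.594)| = 814.291 km/h.

814.29 km/h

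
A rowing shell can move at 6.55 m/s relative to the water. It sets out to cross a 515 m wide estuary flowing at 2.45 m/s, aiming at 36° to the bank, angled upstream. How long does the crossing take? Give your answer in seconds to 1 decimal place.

The component of the rowing shell's velocity perpendicular to the bank is 6.55 × sin 36° = 3.850 m/s.
The current is parallel to the bank, so it does not affect the crossing time.
Time = 515 / 3.850 = 133.766 s.

133.8 s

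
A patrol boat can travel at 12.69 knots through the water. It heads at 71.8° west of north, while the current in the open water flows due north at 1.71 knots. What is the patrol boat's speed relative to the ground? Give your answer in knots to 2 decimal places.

Taking east as x and north as y: velocity relative to the water = (-12.055, 3.964) knots; the water relative to ground = (0.000, 1.710) knots.
Velocity relative to ground = (-12.055, 3.964) + (0.000, 1.710) = (-12.055, 5.674) knots.
Speed = |(-12.055, 5.674)| = 13.323 knots.

13.32 knots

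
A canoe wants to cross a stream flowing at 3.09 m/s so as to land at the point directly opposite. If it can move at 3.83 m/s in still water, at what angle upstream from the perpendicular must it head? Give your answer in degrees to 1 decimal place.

To cancel the current, the upstream component of the canoe's velocity must equal the flow: 3.83 sin θ = 3.09.
sin θ = 3.09 / 3.83 = 0.8068.
θ = arcsin(0.8068) = 53.783°.

53.8°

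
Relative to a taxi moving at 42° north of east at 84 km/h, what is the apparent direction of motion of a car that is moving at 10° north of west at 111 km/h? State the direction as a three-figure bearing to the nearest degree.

258°

Taking east as x and north as y: car velocity = (-109.314, 19.275) km/h; taxi velocity = (62.424, 56.207) km/h.
Velocity of car relative to taxi = (-109.314, 19.275) − (62.424, 56.207) = (-171.738, -36.932) km/h.
Bearing = atan2(-171.74, -36.93) = 257.86° clockwise from north.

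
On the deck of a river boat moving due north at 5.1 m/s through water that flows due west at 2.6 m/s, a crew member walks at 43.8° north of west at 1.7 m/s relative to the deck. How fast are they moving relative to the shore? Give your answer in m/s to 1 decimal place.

7.4 m/s

In east/north components (m/s): crew member relative to river boat = (-1.227, 1.177); river boat relative to water = (0.000, 5.100); water relative to ground = (-2.600, 0.000).
Sum = (-3.827, 6.277) m/s.
Speed = |(-3.827, 6.277)| = 7.351 m/s.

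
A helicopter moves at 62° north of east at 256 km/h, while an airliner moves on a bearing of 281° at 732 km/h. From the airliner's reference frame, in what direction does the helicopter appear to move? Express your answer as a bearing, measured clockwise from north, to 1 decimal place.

Taking east as x and north as y: helicopter velocity = (120.185, 226.035) km/h; airliner velocity = (-718.551, 139.672) km/h.
Velocity of helicopter relative to airliner = (120.185, 226.035) − (-718.551, 139.672) = (838.736, 86.362) km/h.
Bearing = atan2(838.74, 86.36) = 84.12° clockwise from north.

084.1°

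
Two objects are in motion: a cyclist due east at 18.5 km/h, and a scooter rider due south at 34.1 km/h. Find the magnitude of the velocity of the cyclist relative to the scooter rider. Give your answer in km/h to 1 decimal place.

38.8 km/h

Taking east as x and north as y: cyclist velocity = (18.500, 0.000) km/h; scooter rider velocity = (0.000, -34.100) km/h.
Velocity of cyclist relative to scooter rider = (18.500, 0.000) − (0.000, -34.100) = (18.500, 34.100) km/h.
Magnitude = |(18.500, 34.100)| = 38.795 km/h.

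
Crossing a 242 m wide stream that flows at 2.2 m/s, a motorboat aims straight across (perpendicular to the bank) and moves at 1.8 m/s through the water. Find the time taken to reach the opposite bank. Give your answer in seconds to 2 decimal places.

The component of the motorboat's velocity perpendicular to the bank is 1.8 m/s.
Only the cross-stream component determines the crossing time; the current contributes nothing perpendicular to the bank.
Time = 242 / 1.800 = 134.444 s.

134.44 s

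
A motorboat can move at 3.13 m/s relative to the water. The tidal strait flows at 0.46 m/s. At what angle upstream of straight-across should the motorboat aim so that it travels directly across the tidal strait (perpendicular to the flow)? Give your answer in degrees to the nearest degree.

8°

To cancel the current, the upstream component of the motorboat's velocity must equal the flow: 3.13 sin θ = 0.46.
sin θ = 0.46 / 3.13 = 0.1470.
θ = arcsin(0.1470) = 8.451°.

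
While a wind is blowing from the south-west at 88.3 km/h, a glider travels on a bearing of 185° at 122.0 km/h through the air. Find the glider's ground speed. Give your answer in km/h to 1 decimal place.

Taking east as x and north as y: velocity relative to the air = (-10.633, -121.536) km/h; the air relative to ground = (62.438, 62.438) km/h.
Velocity relative to ground = (-10.633, -121.536) + (62.438, 62.438) = (51.805, -59.098) km/h.
Speed = |(51.805, -59.098)| = 78.589 km/h.

78.6 km/h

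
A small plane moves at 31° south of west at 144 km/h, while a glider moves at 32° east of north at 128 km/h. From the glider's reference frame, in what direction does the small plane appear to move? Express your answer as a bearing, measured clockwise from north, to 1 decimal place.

Taking east as x and north as y: small plane velocity = (-123.432, -74.165) km/h; glider velocity = (67.830, 108.550) km/h.
Velocity of small plane relative to glider = (-123.432, -74.165) − (67.830, 108.550) = (-191.262, -182.716) km/h.
Bearing = atan2(-191.26, -182.72) = 226.31° clockwise from north.

226.3°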